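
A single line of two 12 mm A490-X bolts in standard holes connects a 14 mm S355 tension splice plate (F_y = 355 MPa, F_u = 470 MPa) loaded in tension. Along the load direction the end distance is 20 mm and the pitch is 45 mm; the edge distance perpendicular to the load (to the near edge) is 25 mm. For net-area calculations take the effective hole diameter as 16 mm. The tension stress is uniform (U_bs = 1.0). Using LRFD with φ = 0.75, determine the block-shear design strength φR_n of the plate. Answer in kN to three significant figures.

205 kN

Shear plane L_v = 20 + 1·45 = 65 mm; A_gv = 65 × 14 = 910 mm².
A_nv = (65 − 1.5·16) × 14 = 574 mm².
A_nt = (25 − 0.5·16) × 14 = 238 mm².
0.6 F_u A_nv = 161.9 kN; 0.6 F_y A_gv = 193.8 kN → shear rupture governs the shear term.
R_n = 161.9 + 1.0 × 470 × 238 / 1000 = 273.7 kN.
Design strength φR_n = 0.75 × 273.7 = 205 kN.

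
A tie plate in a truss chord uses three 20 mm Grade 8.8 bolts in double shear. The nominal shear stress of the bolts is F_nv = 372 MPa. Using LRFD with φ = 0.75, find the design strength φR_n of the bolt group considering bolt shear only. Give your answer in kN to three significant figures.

A_b = π × 20² / 4 = 314.2 mm².
R_n = F_nv · A_b · n · n_s = 372 × 314.2 × 3 × 2 / 1000 = 701.2 kN.
Design strength φR_n = 0.75 × 701.2 = 526 kN.

526 kN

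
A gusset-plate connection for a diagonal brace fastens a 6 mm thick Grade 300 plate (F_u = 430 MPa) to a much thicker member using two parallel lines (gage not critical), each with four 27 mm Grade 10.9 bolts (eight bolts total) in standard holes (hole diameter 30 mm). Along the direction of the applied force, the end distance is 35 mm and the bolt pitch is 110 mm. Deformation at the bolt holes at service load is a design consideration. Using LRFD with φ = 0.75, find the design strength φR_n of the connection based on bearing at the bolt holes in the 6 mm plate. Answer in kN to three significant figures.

845 kN

Per bolt r_n = 1.2 l_c t F_u ≤ 2.4 d t F_u; upper limit = 2.4 × 27 × 6 × 430 / 1000 = 167.2 kN.
Edge bolt: l_c = 35 − 30/2 = 20 mm → 1.2 × 20 × 6 × 430 / 1000 = 61.92 → r_n = 61.92 kN.
Interior bolts: l_c = 110 − 30 = 80 mm → 1.2 × 80 × 6 × 430 / 1000 = 247.7 → r_n = 167.2 kN.
R_n = 2 × 61.92 + 6 × 167.2 = 1127 kN.
Design strength φR_n = 0.75 × 1127 = 845 kN.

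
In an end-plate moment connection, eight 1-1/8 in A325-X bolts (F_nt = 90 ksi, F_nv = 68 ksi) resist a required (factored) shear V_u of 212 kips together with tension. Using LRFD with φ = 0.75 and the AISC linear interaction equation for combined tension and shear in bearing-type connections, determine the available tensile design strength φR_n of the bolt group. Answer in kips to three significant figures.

A_b = π·1.125²/4 = 0.994 in²; f_rv = 212 / (8 × 0.994) = 26.66 ksi.
F'_nt = 1.3 F_nt − (F_nt / φF_nv) f_rv = 1.3·90 − (90/(0.75·68))·26.66 = 69.95 ksi, capped at F_nt → F'_nt = 69.95 ksi.
R_n = F'_nt · A_b · n = 69.95 × 0.994 × 8 = 556.3 kips.
Design strength φR_n = 0.75 × 556.3 = 417 kips.

417 kips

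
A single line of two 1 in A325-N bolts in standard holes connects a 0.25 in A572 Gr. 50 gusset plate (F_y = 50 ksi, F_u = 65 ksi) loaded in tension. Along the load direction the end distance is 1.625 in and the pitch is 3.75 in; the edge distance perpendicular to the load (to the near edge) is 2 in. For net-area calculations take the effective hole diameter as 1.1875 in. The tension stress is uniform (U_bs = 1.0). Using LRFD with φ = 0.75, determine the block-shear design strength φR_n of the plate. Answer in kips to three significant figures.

43.4 kips

Shear plane L_v = 1.625 + 1·3.75 = 5.375 in; A_gv = 5.375 × 0.25 = 1.344 in².
A_nv = (5.375 − 1.5·1.1875) × 0.25 = 0.8984 in².
A_nt = (2 − 0.5·1.1875) × 0.25 = 0.3516 in².
0.6 F_u A_nv = 35.04 kips; 0.6 F_y A_gv = 40.31 kips → shear rupture governs the shear term.
R_n = 35.04 + 1.0 × 65 × 0.3516 = 57.89 kips.
Design strength φR_n = 0.75 × 57.89 = 43.4 kips.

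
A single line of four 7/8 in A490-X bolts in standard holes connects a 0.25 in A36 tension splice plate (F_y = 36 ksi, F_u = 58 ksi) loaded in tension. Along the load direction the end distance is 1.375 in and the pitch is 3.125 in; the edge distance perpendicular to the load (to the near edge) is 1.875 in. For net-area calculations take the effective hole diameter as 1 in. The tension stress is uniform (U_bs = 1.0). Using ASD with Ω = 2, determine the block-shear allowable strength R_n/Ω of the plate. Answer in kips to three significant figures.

Shear plane L_v = 1.375 + 3·3.125 = 10.75 in; A_gv = 10.75 × 0.25 = 2.688 in².
A_nv = (10.75 − 3.5·1) × 0.25 = 1.812 in².
A_nt = (1.875 − 0.5·1) × 0.25 = 0.3438 in².
0.6 F_u A_nv = 63.07 kips; 0.6 F_y A_gv = 58.05 kips → shear yielding governs the shear term.
R_n = 58.05 + 1.0 × 58 × 0.3438 = 77.99 kips.
Allowable strength R_n/Ω = 77.99 / 2 = 39 kips.

39 kips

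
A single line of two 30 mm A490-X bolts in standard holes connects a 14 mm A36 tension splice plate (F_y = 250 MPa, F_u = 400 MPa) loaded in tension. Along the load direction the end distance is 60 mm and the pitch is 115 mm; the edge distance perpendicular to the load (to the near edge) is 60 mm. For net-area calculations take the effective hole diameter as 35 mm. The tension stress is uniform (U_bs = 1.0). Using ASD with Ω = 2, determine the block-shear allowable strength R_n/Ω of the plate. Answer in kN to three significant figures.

Shear plane L_v = 60 + 1·115 = 175 mm; A_gv = 175 × 14 = 2450 mm².
A_nv = (175 − 1.5·35) × 14 = 1715 mm².
A_nt = (60 − 0.5·35) × 14 = 595 mm².
0.6 F_u A_nv = 411.6 kN; 0.6 F_y A_gv = 367.5 kN → shear yielding governs the shear term.
R_n = 367.5 + 1.0 × 400 × 595 / 1000 = 605.5 kN.
Allowable strength R_n/Ω = 605.5 / 2 = 303 kN.

303 kN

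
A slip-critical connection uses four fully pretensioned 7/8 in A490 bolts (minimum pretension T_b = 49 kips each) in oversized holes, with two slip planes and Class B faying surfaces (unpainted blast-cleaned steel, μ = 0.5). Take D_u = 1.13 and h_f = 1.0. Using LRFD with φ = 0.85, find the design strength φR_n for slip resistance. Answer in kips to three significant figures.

188 kips

R_n = μ · D_u · h_f · T_b · n_s · n_b = 0.5 × 1.13 × 1.0 × 49 × 2 × 4 = 221.5 kips.
Design strength φR_n = 0.85 × 221.5 = 188 kips.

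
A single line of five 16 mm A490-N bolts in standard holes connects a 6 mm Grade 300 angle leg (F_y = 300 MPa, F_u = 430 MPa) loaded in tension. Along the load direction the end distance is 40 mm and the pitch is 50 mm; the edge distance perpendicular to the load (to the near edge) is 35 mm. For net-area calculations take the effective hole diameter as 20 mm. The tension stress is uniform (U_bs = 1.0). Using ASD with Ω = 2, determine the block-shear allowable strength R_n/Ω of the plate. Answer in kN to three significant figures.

Shear plane L_v = 40 + 4·50 = 240 mm; A_gv = 240 × 6 = 1440 mm².
A_nv = (240 − 4.5·20) × 6 = 900 mm².
A_nt = (35 − 0.5·20) × 6 = 150 mm².
0.6 F_u A_nv = 232.2 kN; 0.6 F_y A_gv = 259.2 kN → shear rupture governs the shear term.
R_n = 232.2 + 1.0 × 430 × 150 / 1000 = 296.7 kN.
Allowable strength R_n/Ω = 296.7 / 2 = 148 kN.

148 kN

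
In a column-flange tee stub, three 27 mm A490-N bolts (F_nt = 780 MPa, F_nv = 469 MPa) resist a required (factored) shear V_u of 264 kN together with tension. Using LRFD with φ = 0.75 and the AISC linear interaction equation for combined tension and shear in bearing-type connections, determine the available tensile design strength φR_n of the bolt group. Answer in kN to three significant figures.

A_b = π·27²/4 = 572.6 mm²; f_rv = 264 × 1000 / (3 × 572.6) = 153.7 MPa.
F'_nt = 1.3 F_nt − (F_nt / φF_nv) f_rv = 1.3·780 − (780/(0.75·469))·153.7 = 673.2 MPa, capped at F_nt → F'_nt = 673.2 MPa.
R_n = F'_nt · A_b · n = 673.2 × 572.6 × 3 / 1000 = 1156 kN.
Design strength φR_n = 0.75 × 1156 = 867 kN.

867 kN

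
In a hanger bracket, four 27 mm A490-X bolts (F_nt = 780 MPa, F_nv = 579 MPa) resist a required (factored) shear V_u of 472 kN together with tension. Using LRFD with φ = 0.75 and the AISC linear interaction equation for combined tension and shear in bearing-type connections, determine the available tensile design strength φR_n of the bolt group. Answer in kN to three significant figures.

A_b = π·27²/4 = 572.6 mm²; f_rv = 472 × 1000 / (4 × 572.6) = 206.1 MPa.
F'_nt = 1.3 F_nt − (F_nt / φF_nv) f_rv = 1.3·780 − (780/(0.75·579))·206.1 = 643.8 MPa, capped at F_nt → F'_nt = 643.8 MPa.
R_n = F'_nt · A_b · n = 643.8 × 572.6 × 4 / 1000 = 1474 kN.
Design strength φR_n = 0.75 × 1474 = 1110 kN.

1110 kN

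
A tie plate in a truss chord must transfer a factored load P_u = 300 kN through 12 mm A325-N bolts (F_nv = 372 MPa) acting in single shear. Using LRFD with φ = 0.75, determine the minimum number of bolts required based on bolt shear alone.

10 bolts

A_b = π·12²/4 = 113.1 mm².
Per-bolt design strength φR_n = 0.75 × 372 × 113.1 × 1 / 1000 = 31.55 kN.
n ≥ 300 / 31.55 = 9.507 → use 10 bolts.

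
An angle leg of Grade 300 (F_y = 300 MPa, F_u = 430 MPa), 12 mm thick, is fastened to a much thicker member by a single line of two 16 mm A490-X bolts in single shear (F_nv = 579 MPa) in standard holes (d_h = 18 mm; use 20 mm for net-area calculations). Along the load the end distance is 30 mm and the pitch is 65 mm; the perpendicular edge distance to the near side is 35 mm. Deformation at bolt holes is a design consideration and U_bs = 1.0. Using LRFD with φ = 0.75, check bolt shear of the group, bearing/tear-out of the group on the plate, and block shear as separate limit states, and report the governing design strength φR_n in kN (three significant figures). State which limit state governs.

Bolt shear: A_b = π·16²/4 = 201.1 mm²; R_n = 579 × 201.1 × 2 × 1 / 1000 = 232.8 kN → 0.75 × 232.8 = 175 kN.
Bearing: edge l_c = 21, r_n = 130 kN; interior l_c = 47, r_n = 198.1 kN; R_n = 130 + 1·198.1 = 328.2 kN → 246 kN.
Block shear: A_gv = 1140, A_nv = 780, A_nt = 300 mm²; R_n = min(0.6F_uA_nv, 0.6F_yA_gv) + U_bs·F_u·A_nt = 330.2 kN → 248 kN.
Bolt shear governs: 175 kN.

175 kN (bolt shear governs)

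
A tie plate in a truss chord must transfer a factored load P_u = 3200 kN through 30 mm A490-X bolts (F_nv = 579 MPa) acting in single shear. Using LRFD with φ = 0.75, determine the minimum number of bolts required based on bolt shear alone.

11 bolts

A_b = π·30²/4 = 706.9 mm².
Per-bolt design strength φR_n = 0.75 × 579 × 706.9 × 1 / 1000 = 307 kN.
n ≥ 3200 / 307 = 10.43 → use 11 bolts.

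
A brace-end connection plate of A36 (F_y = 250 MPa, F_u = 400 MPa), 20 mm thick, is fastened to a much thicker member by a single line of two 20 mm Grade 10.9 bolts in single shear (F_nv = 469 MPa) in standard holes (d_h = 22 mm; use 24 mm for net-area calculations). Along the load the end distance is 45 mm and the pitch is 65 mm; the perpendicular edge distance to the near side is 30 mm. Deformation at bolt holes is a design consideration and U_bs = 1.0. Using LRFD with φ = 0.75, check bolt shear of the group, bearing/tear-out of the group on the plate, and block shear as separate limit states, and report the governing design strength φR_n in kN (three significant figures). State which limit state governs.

Bolt shear: A_b = π·20²/4 = 314.2 mm²; R_n = 469 × 314.2 × 2 × 1 / 1000 = 294.7 kN → 0.75 × 294.7 = 221 kN.
Bearing: edge l_c = 34, r_n = 326.4 kN; interior l_c = 43, r_n = 384 kN; R_n = 326.4 + 1·384 = 710.4 kN → 533 kN.
Block shear: A_gv = 2200, A_nv = 1480, A_nt = 360 mm²; R_n = min(0.6F_uA_nv, 0.6F_yA_gv) + U_bs·F_u·A_nt = 474 kN → 356 kN.
Bolt shear governs: 221 kN.

221 kN (bolt shear governs)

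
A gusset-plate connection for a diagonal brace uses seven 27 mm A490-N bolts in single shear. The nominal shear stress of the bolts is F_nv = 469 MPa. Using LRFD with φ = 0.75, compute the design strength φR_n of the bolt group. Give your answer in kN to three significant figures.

1410 kN

A_b = π × 27² / 4 = 572.6 mm².
R_n = F_nv · A_b · n · n_s = 469 × 572.6 × 7 × 1 / 1000 = 1880 kN.
Design strength φR_n = 0.75 × 1880 = 1410 kN.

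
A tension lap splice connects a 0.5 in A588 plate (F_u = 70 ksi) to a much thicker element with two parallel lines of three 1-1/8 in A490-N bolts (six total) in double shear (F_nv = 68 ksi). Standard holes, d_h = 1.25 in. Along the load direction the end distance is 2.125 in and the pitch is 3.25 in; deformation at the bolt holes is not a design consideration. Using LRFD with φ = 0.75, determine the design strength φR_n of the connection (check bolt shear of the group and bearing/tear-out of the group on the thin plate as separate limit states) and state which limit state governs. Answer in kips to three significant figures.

433 kips (bearing governs)

Bolt shear: A_b = π·1.125²/4 = 0.994 in²; R_n = 68 × 0.994 × 6 × 2 = 811.1 kips → 0.75 × 811.1 = 608 kips.
Bearing (1.5 l_c t F_u ≤ 3.0 d t F_u): upper limit = 3.0·1.125·0.5·70 = 118.1 kips.
  Edge l_c = 2.125 − 1.25/2 = 1.5 → r_n = 78.75 kips; interior l_c = 3.25 − 1.25 = 2 → r_n = 105 kips.
  R_n,bearing = 2·78.75 + 4·105 = 577.5 kips → 0.75 × 577.5 = 433 kips.
Bearing governs: 433 kips.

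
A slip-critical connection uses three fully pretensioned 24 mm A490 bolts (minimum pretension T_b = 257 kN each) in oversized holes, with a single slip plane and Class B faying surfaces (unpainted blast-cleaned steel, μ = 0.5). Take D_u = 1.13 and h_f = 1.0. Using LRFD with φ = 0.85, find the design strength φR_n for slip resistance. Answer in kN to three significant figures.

370 kN

R_n = μ · D_u · h_f · T_b · n_s · n_b = 0.5 × 1.13 × 1.0 × 257 × 1 × 3 = 435.6 kN.
Design strength φR_n = 0.85 × 435.6 = 370 kN.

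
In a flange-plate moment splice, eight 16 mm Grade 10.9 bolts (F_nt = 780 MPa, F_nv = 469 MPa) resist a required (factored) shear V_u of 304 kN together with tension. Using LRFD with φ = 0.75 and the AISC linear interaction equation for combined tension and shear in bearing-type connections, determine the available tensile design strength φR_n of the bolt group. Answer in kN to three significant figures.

718 kN

A_b = π·16²/4 = 201.1 mm²; f_rv = 304 × 1000 / (8 × 201.1) = 189 MPa.
F'_nt = 1.3 F_nt − (F_nt / φF_nv) f_rv = 1.3·780 − (780/(0.75·469))·189 = 594.9 MPa, capped at F_nt → F'_nt = 594.9 MPa.
R_n = F'_nt · A_b · n = 594.9 × 201.1 × 8 / 1000 = 956.9 kN.
Design strength φR_n = 0.75 × 956.9 = 718 kN.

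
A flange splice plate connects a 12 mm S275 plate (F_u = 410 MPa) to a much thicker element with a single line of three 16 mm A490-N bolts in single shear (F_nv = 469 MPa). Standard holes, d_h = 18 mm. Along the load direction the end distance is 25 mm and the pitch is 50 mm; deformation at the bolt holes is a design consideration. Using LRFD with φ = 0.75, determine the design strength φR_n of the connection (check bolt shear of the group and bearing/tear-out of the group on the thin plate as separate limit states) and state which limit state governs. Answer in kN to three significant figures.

Bolt shear: A_b = π·16²/4 = 201.1 mm²; R_n = 469 × 201.1 × 3 × 1 / 1000 = 282.9 kN → 0.75 × 282.9 = 212 kN.
Bearing (1.2 l_c t F_u ≤ 2.4 d t F_u): upper limit = 2.4·16·12·410 / 1000 = 188.9 kN.
  Edge l_c = 25 − 18/2 = 16 → r_n = 94.46 kN; interior l_c = 50 − 18 = 32 → r_n = 188.9 kN.
  R_n,bearing = 1·94.46 + 2·188.9 = 472.3 kN → 0.75 × 472.3 = 354 kN.
Bolt shear governs: 212 kN.

212 kN (bolt shear governs)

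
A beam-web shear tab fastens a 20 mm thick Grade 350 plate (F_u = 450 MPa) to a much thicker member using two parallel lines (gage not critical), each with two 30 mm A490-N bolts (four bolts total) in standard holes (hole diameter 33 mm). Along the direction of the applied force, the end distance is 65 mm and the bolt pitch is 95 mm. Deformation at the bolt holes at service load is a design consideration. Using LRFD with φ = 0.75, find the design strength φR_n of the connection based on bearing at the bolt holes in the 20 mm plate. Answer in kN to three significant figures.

1760 kN

Per bolt r_n = 1.2 l_c t F_u ≤ 2.4 d t F_u; upper limit = 2.4 × 30 × 20 × 450 / 1000 = 648 kN.
Edge bolt: l_c = 65 − 33/2 = 48.5 mm → 1.2 × 48.5 × 20 × 450 / 1000 = 523.8 → r_n = 523.8 kN.
Interior bolts: l_c = 95 − 33 = 62 mm → 1.2 × 62 × 20 × 450 / 1000 = 669.6 → r_n = 648 kN.
R_n = 2 × 523.8 + 2 × 648 = 2344 kN.
Design strength φR_n = 0.75 × 2344 = 1760 kN.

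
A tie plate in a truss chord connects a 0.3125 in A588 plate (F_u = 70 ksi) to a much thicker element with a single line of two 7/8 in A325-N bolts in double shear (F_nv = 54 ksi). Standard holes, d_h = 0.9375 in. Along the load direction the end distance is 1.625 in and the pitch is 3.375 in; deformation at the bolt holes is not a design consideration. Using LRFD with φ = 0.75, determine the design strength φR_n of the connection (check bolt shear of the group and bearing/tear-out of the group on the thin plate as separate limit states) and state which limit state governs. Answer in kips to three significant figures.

Bolt shear: A_b = π·0.875²/4 = 0.6013 in²; R_n = 54 × 0.6013 × 2 × 2 = 129.9 kips → 0.75 × 129.9 = 97.4 kips.
Bearing (1.5 l_c t F_u ≤ 3.0 d t F_u): upper limit = 3.0·0.875·0.3125·70 = 57.42 kips.
  Edge l_c = 1.625 − 0.9375/2 = 1.156 → r_n = 37.94 kips; interior l_c = 3.375 − 0.9375 = 2.438 → r_n = 57.42 kips.
  R_n,bearing = 1·37.94 + 1·57.42 = 95.36 kips → 0.75 × 95.36 = 71.5 kips.
Bearing governs: 71.5 kips.

71.5 kips (bearing governs)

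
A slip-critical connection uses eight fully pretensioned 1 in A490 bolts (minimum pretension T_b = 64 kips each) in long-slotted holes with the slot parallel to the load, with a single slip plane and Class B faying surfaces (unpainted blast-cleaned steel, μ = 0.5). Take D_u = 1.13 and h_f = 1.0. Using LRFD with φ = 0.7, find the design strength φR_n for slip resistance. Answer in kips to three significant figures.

202 kips

R_n = μ · D_u · h_f · T_b · n_s · n_b = 0.5 × 1.13 × 1.0 × 64 × 1 × 8 = 289.3 kips.
Design strength φR_n = 0.7 × 289.3 = 202 kips.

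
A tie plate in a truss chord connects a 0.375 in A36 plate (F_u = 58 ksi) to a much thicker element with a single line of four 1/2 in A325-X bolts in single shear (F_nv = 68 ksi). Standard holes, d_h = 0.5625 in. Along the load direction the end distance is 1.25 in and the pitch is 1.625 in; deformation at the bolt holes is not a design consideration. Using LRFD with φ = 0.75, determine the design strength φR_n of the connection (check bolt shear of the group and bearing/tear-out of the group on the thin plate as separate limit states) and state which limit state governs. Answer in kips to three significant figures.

Bolt shear: A_b = π·0.5²/4 = 0.1963 in²; R_n = 68 × 0.1963 × 4 × 1 = 53.41 kips → 0.75 × 53.41 = 40.1 kips.
Bearing (1.5 l_c t F_u ≤ 3.0 d t F_u): upper limit = 3.0·0.5·0.375·58 = 32.62 kips.
  Edge l_c = 1.25 − 0.5625/2 = 0.9688 → r_n = 31.61 kips; interior l_c = 1.625 − 0.5625 = 1.062 → r_n = 32.62 kips.
  R_n,bearing = 1·31.61 + 3·32.62 = 129.5 kips → 0.75 × 129.5 = 97.1 kips.
Bolt shear governs: 40.1 kips.

40.1 kips (bolt shear governs)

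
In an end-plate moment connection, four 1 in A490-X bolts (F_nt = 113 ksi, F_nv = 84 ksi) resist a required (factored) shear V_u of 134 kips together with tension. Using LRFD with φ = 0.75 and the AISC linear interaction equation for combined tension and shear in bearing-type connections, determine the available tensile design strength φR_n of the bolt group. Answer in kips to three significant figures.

A_b = π·1²/4 = 0.7854 in²; f_rv = 134 / (4 × 0.7854) = 42.65 ksi.
F'_nt = 1.3 F_nt − (F_nt / φF_nv) f_rv = 1.3·113 − (113/(0.75·84))·42.65 = 70.39 ksi, capped at F_nt → F'_nt = 70.39 ksi.
R_n = F'_nt · A_b · n = 70.39 × 0.7854 × 4 = 221.2 kips.
Design strength φR_n = 0.75 × 221.2 = 166 kips.

166 kips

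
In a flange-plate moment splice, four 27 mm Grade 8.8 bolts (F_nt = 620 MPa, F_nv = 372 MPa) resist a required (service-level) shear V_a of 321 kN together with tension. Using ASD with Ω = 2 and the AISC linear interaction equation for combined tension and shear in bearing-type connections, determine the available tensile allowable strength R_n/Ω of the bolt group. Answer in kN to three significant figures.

A_b = π·27²/4 = 572.6 mm²; f_rv = 321 × 1000 / (4 × 572.6) = 140.2 MPa.
F'_nt = 1.3 F_nt − (Ω F_nt / F_nv) f_rv = 1.3·620 − (2·620/372)·140.2 = 338.8 MPa, capped at F_nt → F'_nt = 338.8 MPa.
R_n = F'_nt · A_b · n = 338.8 × 572.6 × 4 / 1000 = 775.9 kN.
Allowable strength R_n/Ω = 775.9 / 2 = 388 kN.

388 kN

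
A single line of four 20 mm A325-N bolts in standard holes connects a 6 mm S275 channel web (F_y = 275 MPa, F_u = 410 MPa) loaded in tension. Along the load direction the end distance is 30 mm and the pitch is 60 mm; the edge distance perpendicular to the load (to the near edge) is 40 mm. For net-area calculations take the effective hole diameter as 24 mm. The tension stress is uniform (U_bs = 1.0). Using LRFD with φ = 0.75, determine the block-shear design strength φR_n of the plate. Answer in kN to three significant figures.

191 kN

Shear plane L_v = 30 + 3·60 = 210 mm; A_gv = 210 × 6 = 1260 mm².
A_nv = (210 − 3.5·24) × 6 = 756 mm².
A_nt = (40 − 0.5·24) × 6 = 168 mm².
0.6 F_u A_nv = 186 kN; 0.6 F_y A_gv = 207.9 kN → shear rupture governs the shear term.
R_n = 186 + 1.0 × 410 × 168 / 1000 = 254.9 kN.
Design strength φR_n = 0.75 × 254.9 = 191 kN.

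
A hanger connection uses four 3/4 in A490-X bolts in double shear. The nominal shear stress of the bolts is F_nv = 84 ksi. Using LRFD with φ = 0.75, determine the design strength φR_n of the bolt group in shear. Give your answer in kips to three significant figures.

223 kips

A_b = π × 0.75² / 4 = 0.4418 in².
R_n = F_nv · A_b · n · n_s = 84 × 0.4418 × 4 × 2 = 296.9 kips.
Design strength φR_n = 0.75 × 296.9 = 223 kips.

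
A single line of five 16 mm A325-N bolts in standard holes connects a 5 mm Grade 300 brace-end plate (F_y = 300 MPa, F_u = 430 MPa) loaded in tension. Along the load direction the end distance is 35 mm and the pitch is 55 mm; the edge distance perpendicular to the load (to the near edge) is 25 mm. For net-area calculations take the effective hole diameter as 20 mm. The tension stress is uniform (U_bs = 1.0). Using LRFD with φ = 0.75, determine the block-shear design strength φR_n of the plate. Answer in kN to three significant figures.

Shear plane L_v = 35 + 4·55 = 255 mm; A_gv = 255 × 5 = 1275 mm².
A_nv = (255 − 4.5·20) × 5 = 825 mm².
A_nt = (25 − 0.5·20) × 5 = 75 mm².
0.6 F_u A_nv = 212.8 kN; 0.6 F_y A_gv = 229.5 kN → shear rupture governs the shear term.
R_n = 212.8 + 1.0 × 430 × 75 / 1000 = 245.1 kN.
Design strength φR_n = 0.75 × 245.1 = 184 kN.

184 kN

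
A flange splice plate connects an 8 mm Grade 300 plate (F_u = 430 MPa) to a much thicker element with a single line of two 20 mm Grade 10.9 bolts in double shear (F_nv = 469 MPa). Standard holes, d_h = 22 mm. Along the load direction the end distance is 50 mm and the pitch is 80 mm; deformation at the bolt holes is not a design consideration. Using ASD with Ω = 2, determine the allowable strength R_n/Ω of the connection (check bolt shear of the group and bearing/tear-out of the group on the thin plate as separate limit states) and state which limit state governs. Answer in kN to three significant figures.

Bolt shear: A_b = π·20²/4 = 314.2 mm²; R_n = 469 × 314.2 × 2 × 2 / 1000 = 589.4 kN → 589.4 / 2 = 295 kN.
Bearing (1.5 l_c t F_u ≤ 3.0 d t F_u): upper limit = 3.0·20·8·430 / 1000 = 206.4 kN.
  Edge l_c = 50 − 22/2 = 39 → r_n = 201.2 kN; interior l_c = 80 − 22 = 58 → r_n = 206.4 kN.
  R_n,bearing = 1·201.2 + 1·206.4 = 407.6 kN → 407.6 / 2 = 204 kN.
Bearing governs: 204 kN.

204 kN (bearing governs)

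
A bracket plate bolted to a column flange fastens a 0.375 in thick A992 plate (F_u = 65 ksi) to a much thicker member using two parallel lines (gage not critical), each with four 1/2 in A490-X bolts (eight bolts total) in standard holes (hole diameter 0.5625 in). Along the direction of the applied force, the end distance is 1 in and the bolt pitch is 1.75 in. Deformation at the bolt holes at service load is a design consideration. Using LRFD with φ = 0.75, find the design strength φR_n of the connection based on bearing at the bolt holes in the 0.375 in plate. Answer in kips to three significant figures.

Per bolt r_n = 1.2 l_c t F_u ≤ 2.4 d t F_u; upper limit = 2.4 × 0.5 × 0.375 × 65 = 29.25 kips.
Edge bolt: l_c = 1 − 0.5625/2 = 0.7188 in → 1.2 × 0.7188 × 0.375 × 65 = 21.02 → r_n = 21.02 kips.
Interior bolts: l_c = 1.75 − 0.5625 = 1.188 in → 1.2 × 1.188 × 0.375 × 65 = 34.73 → r_n = 29.25 kips.
R_n = 2 × 21.02 + 6 × 29.25 = 217.5 kips.
Design strength φR_n = 0.75 × 217.5 = 163 kips.

163 kips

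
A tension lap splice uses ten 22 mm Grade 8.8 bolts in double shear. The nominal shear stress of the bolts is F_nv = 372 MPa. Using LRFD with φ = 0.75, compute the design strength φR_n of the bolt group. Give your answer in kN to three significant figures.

A_b = π × 22² / 4 = 380.1 mm².
R_n = F_nv · A_b · n · n_s = 372 × 380.1 × 10 × 2 / 1000 = 2828 kN.
Design strength φR_n = 0.75 × 2828 = 2120 kN.

2120 kN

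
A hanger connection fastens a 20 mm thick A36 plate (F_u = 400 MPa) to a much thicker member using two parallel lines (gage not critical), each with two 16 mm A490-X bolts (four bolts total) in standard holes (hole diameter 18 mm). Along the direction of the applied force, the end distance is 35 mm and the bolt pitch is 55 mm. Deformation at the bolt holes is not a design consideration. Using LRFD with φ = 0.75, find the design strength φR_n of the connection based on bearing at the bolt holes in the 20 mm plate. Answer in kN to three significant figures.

Per bolt r_n = 1.5 l_c t F_u ≤ 3.0 d t F_u; upper limit = 3.0 × 16 × 20 × 400 / 1000 = 384 kN.
Edge bolt: l_c = 35 − 18/2 = 26 mm → 1.5 × 26 × 20 × 400 / 1000 = 312 → r_n = 312 kN.
Interior bolts: l_c = 55 − 18 = 37 mm → 1.5 × 37 × 20 × 400 / 1000 = 444 → r_n = 384 kN.
R_n = 2 × 312 + 2 × 384 = 1392 kN.
Design strength φR_n = 0.75 × 1392 = 1040 kN.

1040 kN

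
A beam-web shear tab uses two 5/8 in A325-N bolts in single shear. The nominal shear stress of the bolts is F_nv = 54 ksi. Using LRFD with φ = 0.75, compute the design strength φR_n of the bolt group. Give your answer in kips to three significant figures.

24.9 kips

A_b = π × 0.625² / 4 = 0.3068 in².
R_n = F_nv · A_b · n · n_s = 54 × 0.3068 × 2 × 1 = 33.13 kips.
Design strength φR_n = 0.75 × 33.13 = 24.9 kips.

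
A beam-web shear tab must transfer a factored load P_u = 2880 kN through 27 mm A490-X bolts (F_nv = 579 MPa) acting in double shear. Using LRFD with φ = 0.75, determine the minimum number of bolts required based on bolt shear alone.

A_b = π·27²/4 = 572.6 mm².
Per-bolt design strength φR_n = 0.75 × 579 × 572.6 × 2 / 1000 = 497.3 kN.
n ≥ 2880 / 497.3 = 5.792 → use 6 bolts.

6 bolts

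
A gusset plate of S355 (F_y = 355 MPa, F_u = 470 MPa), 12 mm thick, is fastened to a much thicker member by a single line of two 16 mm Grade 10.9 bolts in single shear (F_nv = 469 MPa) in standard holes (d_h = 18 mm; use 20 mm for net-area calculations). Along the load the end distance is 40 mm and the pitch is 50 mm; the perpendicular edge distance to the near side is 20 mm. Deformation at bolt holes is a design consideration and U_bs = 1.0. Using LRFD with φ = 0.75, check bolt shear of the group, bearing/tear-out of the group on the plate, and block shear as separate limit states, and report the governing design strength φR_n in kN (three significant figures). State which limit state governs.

Bolt shear: A_b = π·16²/4 = 201.1 mm²; R_n = 469 × 201.1 × 2 × 1 / 1000 = 188.6 kN → 0.75 × 188.6 = 141 kN.
Bearing: edge l_c = 31, r_n = 209.8 kN; interior l_c = 32, r_n = 216.6 kN; R_n = 209.8 + 1·216.6 = 426.4 kN → 320 kN.
Block shear: A_gv = 1080, A_nv = 720, A_nt = 120 mm²; R_n = min(0.6F_uA_nv, 0.6F_yA_gv) + U_bs·F_u·A_nt = 259.4 kN → 195 kN.
Bolt shear governs: 141 kN.

141 kN (bolt shear governs)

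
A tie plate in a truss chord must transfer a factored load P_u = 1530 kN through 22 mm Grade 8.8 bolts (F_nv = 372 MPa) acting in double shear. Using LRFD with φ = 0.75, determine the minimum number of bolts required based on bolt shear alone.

A_b = π·22²/4 = 380.1 mm².
Per-bolt design strength φR_n = 0.75 × 372 × 380.1 × 2 / 1000 = 212.1 kN.
n ≥ 1530 / 212.1 = 7.213 → use 8 bolts.

8 bolts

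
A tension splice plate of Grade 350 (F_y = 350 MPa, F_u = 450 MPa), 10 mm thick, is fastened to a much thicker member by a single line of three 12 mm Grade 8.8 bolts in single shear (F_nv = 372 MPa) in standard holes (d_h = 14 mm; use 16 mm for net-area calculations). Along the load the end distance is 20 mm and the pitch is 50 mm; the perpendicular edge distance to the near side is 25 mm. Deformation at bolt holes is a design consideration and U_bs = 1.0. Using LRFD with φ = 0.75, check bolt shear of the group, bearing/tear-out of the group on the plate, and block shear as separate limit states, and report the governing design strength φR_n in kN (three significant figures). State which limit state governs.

94.7 kN (bolt shear governs)

Bolt shear: A_b = π·12²/4 = 113.1 mm²; R_n = 372 × 113.1 × 3 × 1 / 1000 = 126.2 kN → 0.75 × 126.2 = 94.7 kN.
Bearing: edge l_c = 13, r_n = 70.2 kN; interior l_c = 36, r_n = 129.6 kN; R_n = 70.2 + 2·129.6 = 329.4 kN → 247 kN.
Block shear: A_gv = 1200, A_nv = 800, A_nt = 170 mm²; R_n = min(0.6F_uA_nv, 0.6F_yA_gv) + U_bs·F_u·A_nt = 292.5 kN → 219 kN.
Bolt shear governs: 94.7 kN.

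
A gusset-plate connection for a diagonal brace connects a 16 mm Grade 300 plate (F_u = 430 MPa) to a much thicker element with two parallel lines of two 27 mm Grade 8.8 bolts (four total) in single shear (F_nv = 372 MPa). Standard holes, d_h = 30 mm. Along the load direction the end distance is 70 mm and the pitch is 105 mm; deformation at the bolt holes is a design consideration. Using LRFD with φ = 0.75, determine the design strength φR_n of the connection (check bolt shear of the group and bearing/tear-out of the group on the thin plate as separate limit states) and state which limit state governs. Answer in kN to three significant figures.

Bolt shear: A_b = π·27²/4 = 572.6 mm²; R_n = 372 × 572.6 × 4 × 1 / 1000 = 852 kN → 0.75 × 852 = 639 kN.
Bearing (1.2 l_c t F_u ≤ 2.4 d t F_u): upper limit = 2.4·27·16·430 / 1000 = 445.8 kN.
  Edge l_c = 70 − 30/2 = 55 → r_n = 445.8 kN; interior l_c = 105 − 30 = 75 → r_n = 445.8 kN.
  R_n,bearing = 2·445.8 + 2·445.8 = 1783 kN → 0.75 × 1783 = 1340 kN.
Bolt shear governs: 639 kN.

639 kN (bolt shear governs)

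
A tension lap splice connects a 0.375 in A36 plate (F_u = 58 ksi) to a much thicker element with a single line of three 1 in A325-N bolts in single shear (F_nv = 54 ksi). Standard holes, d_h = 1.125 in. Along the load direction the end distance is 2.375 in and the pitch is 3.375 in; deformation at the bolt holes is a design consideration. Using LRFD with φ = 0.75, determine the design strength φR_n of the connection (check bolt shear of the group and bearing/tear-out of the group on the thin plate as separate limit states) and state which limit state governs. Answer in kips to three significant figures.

Bolt shear: A_b = π·1²/4 = 0.7854 in²; R_n = 54 × 0.7854 × 3 × 1 = 127.2 kips → 0.75 × 127.2 = 95.4 kips.
Bearing (1.2 l_c t F_u ≤ 2.4 d t F_u): upper limit = 2.4·1·0.375·58 = 52.2 kips.
  Edge l_c = 2.375 − 1.125/2 = 1.812 → r_n = 47.31 kips; interior l_c = 3.375 − 1.125 = 2.25 → r_n = 52.2 kips.
  R_n,bearing = 1·47.31 + 2·52.2 = 151.7 kips → 0.75 × 151.7 = 114 kips.
Bolt shear governs: 95.4 kips.

95.4 kips (bolt shear governs)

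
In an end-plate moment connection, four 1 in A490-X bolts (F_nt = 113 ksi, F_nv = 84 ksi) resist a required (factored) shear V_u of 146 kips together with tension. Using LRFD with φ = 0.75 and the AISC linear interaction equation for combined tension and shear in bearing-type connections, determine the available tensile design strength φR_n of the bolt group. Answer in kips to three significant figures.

A_b = π·1²/4 = 0.7854 in²; f_rv = 146 / (4 × 0.7854) = 46.47 ksi.
F'_nt = 1.3 F_nt − (F_nt / φF_nv) f_rv = 1.3·113 − (113/(0.75·84))·46.47 = 63.54 ksi, capped at F_nt → F'_nt = 63.54 ksi.
R_n = F'_nt · A_b · n = 63.54 × 0.7854 × 4 = 199.6 kips.
Design strength φR_n = 0.75 × 199.6 = 150 kips.

150 kips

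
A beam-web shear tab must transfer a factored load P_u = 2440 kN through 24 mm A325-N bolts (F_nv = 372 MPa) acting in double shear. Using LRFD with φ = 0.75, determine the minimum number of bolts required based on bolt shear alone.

10 bolts

A_b = π·24²/4 = 452.4 mm².
Per-bolt design strength φR_n = 0.75 × 372 × 452.4 × 2 / 1000 = 252.4 kN.
n ≥ 2440 / 252.4 = 9.666 → use 10 bolts.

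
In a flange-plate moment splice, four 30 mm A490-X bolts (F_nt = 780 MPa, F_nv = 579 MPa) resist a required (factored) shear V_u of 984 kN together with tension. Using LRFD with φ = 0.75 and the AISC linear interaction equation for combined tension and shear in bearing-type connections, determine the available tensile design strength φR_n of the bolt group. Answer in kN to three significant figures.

A_b = π·30²/4 = 706.9 mm²; f_rv = 984 × 1000 / (4 × 706.9) = 348 MPa.
F'_nt = 1.3 F_nt − (F_nt / φF_nv) f_rv = 1.3·780 − (780/(0.75·579))·348 = 388.9 MPa, capped at F_nt → F'_nt = 388.9 MPa.
R_n = F'_nt · A_b · n = 388.9 × 706.9 × 4 / 1000 = 1100 kN.
Design strength φR_n = 0.75 × 1100 = 825 kN.

825 kN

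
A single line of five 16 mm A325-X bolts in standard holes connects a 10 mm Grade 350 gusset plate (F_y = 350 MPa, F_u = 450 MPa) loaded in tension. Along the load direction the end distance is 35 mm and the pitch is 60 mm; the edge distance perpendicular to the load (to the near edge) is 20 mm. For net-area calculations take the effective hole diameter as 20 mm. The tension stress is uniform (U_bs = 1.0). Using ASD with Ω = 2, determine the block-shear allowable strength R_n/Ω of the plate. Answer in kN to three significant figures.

272 kN

Shear plane L_v = 35 + 4·60 = 275 mm; A_gv = 275 × 10 = 2750 mm².
A_nv = (275 − 4.5·20) × 10 = 1850 mm².
A_nt = (20 − 0.5·20) × 10 = 100 mm².
0.6 F_u A_nv = 499.5 kN; 0.6 F_y A_gv = 577.5 kN → shear rupture governs the shear term.
R_n = 499.5 + 1.0 × 450 × 100 / 1000 = 544.5 kN.
Allowable strength R_n/Ω = 544.5 / 2 = 272 kN.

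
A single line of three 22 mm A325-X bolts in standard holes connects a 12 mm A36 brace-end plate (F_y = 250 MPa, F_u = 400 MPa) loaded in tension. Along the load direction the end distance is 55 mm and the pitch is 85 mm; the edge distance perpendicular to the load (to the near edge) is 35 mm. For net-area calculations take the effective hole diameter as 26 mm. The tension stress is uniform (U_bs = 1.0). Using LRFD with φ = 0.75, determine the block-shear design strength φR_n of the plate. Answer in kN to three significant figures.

383 kN

Shear plane L_v = 55 + 2·85 = 225 mm; A_gv = 225 × 12 = 2700 mm².
A_nv = (225 − 2.5·26) × 12 = 1920 mm².
A_nt = (35 − 0.5·26) × 12 = 264 mm².
0.6 F_u A_nv = 460.8 kN; 0.6 F_y A_gv = 405 kN → shear yielding governs the shear term.
R_n = 405 + 1.0 × 400 × 264 / 1000 = 510.6 kN.
Design strength φR_n = 0.75 × 510.6 = 383 kN.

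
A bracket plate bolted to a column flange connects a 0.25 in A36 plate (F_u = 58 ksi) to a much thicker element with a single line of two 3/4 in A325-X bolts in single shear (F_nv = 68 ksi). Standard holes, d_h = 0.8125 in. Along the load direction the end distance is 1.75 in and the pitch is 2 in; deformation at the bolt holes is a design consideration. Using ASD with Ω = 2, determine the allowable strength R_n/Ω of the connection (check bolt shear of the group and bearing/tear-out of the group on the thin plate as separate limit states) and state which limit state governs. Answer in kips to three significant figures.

Bolt shear: A_b = π·0.75²/4 = 0.4418 in²; R_n = 68 × 0.4418 × 2 × 1 = 60.08 kips → 60.08 / 2 = 30 kips.
Bearing (1.2 l_c t F_u ≤ 2.4 d t F_u): upper limit = 2.4·0.75·0.25·58 = 26.1 kips.
  Edge l_c = 1.75 − 0.8125/2 = 1.344 → r_n = 23.38 kips; interior l_c = 2 − 0.8125 = 1.188 → r_n = 20.66 kips.
  R_n,bearing = 1·23.38 + 1·20.66 = 44.04 kips → 44.04 / 2 = 22 kips.
Bearing governs: 22 kips.

22 kips (bearing governs)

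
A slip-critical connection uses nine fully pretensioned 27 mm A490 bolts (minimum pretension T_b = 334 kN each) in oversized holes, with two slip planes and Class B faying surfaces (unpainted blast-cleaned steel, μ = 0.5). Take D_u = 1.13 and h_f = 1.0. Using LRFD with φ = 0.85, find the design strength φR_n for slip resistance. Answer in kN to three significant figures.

2890 kN

R_n = μ · D_u · h_f · T_b · n_s · n_b = 0.5 × 1.13 × 1.0 × 334 × 2 × 9 = 3397 kN.
Design strength φR_n = 0.85 × 3397 = 2890 kN.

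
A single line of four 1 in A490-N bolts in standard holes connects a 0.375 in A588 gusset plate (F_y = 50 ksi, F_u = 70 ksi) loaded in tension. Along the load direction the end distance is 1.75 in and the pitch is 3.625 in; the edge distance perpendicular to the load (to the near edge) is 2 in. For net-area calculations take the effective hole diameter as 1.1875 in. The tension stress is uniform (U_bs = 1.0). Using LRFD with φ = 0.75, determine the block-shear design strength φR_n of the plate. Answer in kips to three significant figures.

Shear plane L_v = 1.75 + 3·3.625 = 12.62 in; A_gv = 12.62 × 0.375 = 4.734 in².
A_nv = (12.62 − 3.5·1.1875) × 0.375 = 3.176 in².
A_nt = (2 − 0.5·1.1875) × 0.375 = 0.5273 in².
0.6 F_u A_nv = 133.4 kips; 0.6 F_y A_gv = 142 kips → shear rupture governs the shear term.
R_n = 133.4 + 1.0 × 70 × 0.5273 = 170.3 kips.
Design strength φR_n = 0.75 × 170.3 = 128 kips.

128 kips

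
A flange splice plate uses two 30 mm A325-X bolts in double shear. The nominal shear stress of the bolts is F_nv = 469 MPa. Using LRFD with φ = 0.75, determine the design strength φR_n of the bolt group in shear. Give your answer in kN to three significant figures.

995 kN

A_b = π × 30² / 4 = 706.9 mm².
R_n = F_nv · A_b · n · n_s = 469 × 706.9 × 2 × 2 / 1000 = 1326 kN.
Design strength φR_n = 0.75 × 1326 = 995 kN.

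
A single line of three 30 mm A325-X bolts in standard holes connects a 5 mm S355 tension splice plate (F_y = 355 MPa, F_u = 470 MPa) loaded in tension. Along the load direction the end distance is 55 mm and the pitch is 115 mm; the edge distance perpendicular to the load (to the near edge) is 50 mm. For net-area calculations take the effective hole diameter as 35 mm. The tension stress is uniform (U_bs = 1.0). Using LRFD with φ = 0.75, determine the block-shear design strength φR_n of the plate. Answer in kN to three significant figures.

266 kN

Shear plane L_v = 55 + 2·115 = 285 mm; A_gv = 285 × 5 = 1425 mm².
A_nv = (285 − 2.5·35) × 5 = 987.5 mm².
A_nt = (50 − 0.5·35) × 5 = 162.5 mm².
0.6 F_u A_nv = 278.5 kN; 0.6 F_y A_gv = 303.5 kN → shear rupture governs the shear term.
R_n = 278.5 + 1.0 × 470 × 162.5 / 1000 = 354.9 kN.
Design strength φR_n = 0.75 × 354.9 = 266 kN.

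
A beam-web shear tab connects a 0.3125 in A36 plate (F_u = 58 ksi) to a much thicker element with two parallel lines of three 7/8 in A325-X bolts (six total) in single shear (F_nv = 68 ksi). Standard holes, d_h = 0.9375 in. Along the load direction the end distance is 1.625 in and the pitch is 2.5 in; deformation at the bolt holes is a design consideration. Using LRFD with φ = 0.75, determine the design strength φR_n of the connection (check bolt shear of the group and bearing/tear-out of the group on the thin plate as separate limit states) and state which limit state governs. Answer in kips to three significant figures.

Bolt shear: A_b = π·0.875²/4 = 0.6013 in²; R_n = 68 × 0.6013 × 6 × 1 = 245.3 kips → 0.75 × 245.3 = 184 kips.
Bearing (1.2 l_c t F_u ≤ 2.4 d t F_u): upper limit = 2.4·0.875·0.3125·58 = 38.06 kips.
  Edge l_c = 1.625 − 0.9375/2 = 1.156 → r_n = 25.15 kips; interior l_c = 2.5 − 0.9375 = 1.562 → r_n = 33.98 kips.
  R_n,bearing = 2·25.15 + 4·33.98 = 186.2 kips → 0.75 × 186.2 = 140 kips.
Bearing governs: 140 kips.

140 kips (bearing governs)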